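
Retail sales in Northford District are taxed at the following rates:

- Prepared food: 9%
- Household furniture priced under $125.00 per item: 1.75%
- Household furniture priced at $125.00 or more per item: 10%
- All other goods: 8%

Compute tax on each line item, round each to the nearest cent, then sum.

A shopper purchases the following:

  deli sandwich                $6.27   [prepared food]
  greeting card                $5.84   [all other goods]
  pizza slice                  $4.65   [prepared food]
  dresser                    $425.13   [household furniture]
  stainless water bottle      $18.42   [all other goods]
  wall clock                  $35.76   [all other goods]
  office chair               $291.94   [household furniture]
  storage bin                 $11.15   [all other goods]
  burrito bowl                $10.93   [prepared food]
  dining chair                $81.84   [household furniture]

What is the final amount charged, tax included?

$972.71

Deli sandwich $6.27: prepared food → 9% → $0.56
Greeting card $5.84: all other goods → 8% → $0.47
Pizza slice $4.65: prepared food → 9% → $0.42
Dresser $425.13: household furniture, $125.00 or more → 10% → $42.51
Stainless water bottle $18.42: all other goods → 8% → $1.47
Wall clock $35.76: all other goods → 8% → $2.86
Office chair $291.94: household furniture, $125.00 or more → 10% → $29.19
Storage bin $11.15: all other goods → 8% → $0.89
Burrito bowl $10.93: prepared food → 9% → $0.98
Dining chair $81.84: household furniture, under $125.00 → 1.75% → $1.43
Subtotal = $891.93; tax = $80.78; total due = $972.71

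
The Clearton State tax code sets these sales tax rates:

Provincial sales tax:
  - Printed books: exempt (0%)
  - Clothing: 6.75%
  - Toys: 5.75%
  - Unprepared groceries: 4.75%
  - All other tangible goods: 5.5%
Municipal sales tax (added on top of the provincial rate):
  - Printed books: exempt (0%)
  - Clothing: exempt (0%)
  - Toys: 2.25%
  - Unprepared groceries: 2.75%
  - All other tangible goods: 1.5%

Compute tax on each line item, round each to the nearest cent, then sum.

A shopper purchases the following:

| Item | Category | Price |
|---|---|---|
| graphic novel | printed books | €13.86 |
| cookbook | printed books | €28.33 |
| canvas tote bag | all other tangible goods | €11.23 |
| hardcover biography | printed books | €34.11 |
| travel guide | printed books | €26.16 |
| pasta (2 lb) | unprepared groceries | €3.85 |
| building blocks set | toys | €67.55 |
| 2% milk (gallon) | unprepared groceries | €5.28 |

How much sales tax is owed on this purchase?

€6.88

Graphic novel €13.86: printed books → 0% + 0% municipal = 0% → €0.00
Cookbook €28.33: printed books → 0% + 0% municipal = 0% → €0.00
Canvas tote bag €11.23: all other tangible goods → 5.5% + 1.5% municipal = 7% → €0.79
Hardcover biography €34.11: printed books → 0% + 0% municipal = 0% → €0.00
Travel guide €26.16: printed books → 0% + 0% municipal = 0% → €0.00
Pasta (2 lb) €3.85: unprepared groceries → 4.75% + 2.75% municipal = 7.5% → €0.29
Building blocks set €67.55: toys → 5.75% + 2.25% municipal = 8% → €5.40
2% milk (gallon) €5.28: unprepared groceries → 4.75% + 2.75% municipal = 7.5% → €0.40
Total tax = €0.79 + €0.29 + €5.40 + €0.40 = €6.88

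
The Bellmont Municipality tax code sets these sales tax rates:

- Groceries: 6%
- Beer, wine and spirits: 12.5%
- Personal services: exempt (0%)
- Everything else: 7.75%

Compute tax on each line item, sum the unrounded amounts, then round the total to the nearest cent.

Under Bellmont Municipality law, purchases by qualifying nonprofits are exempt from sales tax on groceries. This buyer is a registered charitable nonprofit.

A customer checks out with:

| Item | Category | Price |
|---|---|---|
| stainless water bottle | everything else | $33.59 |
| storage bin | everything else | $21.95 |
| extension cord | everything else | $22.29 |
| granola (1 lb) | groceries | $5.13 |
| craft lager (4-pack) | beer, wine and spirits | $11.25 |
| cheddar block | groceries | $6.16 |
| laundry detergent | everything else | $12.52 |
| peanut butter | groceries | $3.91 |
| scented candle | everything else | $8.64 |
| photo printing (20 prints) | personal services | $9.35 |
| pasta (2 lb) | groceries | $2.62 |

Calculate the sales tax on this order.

$9.08

Stainless water bottle $33.59: everything else → 7.75% → $2.603225
Storage bin $21.95: everything else → 7.75% → $1.701125
Extension cord $22.29: everything else → 7.75% → $1.727475
Granola (1 lb) $5.13: groceries, buyer-exempt → 0% → $0.00
Craft lager (4-pack) $11.25: beer, wine and spirits → 12.5% → $1.40625
Cheddar block $6.16: groceries, buyer-exempt → 0% → $0.00
Laundry detergent $12.52: everything else → 7.75% → $0.9703
Peanut butter $3.91: groceries, buyer-exempt → 0% → $0.00
Scented candle $8.64: everything else → 7.75% → $0.6696
Photo printing (20 prints) $9.35: personal services → 0% → $0.00
Pasta (2 lb) $2.62: groceries, buyer-exempt → 0% → $0.00
Unrounded tax sum = $9.077975 → $9.08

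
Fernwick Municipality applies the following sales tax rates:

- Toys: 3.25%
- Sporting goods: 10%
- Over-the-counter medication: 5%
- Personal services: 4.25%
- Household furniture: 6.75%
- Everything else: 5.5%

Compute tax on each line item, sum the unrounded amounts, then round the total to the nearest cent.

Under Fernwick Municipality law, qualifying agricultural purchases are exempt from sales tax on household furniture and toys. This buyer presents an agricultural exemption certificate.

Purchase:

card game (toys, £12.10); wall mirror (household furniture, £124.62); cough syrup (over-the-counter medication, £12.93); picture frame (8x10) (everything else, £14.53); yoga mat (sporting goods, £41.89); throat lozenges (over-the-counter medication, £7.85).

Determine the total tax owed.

Card game £12.10: toys, buyer-exempt → 0% → £0.00
Wall mirror £124.62: household furniture, buyer-exempt → 0% → £0.00
Cough syrup £12.93: over-the-counter medication → 5% → £0.6465
Picture frame (8x10) £14.53: everything else → 5.5% → £0.79915
Yoga mat £41.89: sporting goods → 10% → £4.189
Throat lozenges £7.85: over-the-counter medication → 5% → £0.3925
Unrounded tax sum = £6.02715 → £6.03

£6.03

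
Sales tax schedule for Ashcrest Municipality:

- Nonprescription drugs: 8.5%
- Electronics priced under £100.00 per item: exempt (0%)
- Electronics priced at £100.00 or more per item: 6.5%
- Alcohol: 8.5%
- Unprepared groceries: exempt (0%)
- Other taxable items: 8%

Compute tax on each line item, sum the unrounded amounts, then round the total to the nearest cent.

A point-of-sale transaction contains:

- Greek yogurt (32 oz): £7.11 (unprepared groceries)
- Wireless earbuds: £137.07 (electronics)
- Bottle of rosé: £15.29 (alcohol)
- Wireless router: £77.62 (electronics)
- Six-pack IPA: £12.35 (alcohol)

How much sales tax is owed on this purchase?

Greek yogurt (32 oz) £7.11: unprepared groceries → 0% → £0.00
Wireless earbuds £137.07: electronics, £100.00 or more → 6.5% → £8.90955
Bottle of rosé £15.29: alcohol → 8.5% → £1.29965
Wireless router £77.62: electronics, under £100.00 → 0% → £0.00
Six-pack IPA £12.35: alcohol → 8.5% → £1.04975
Unrounded tax sum = £11.25895 → £11.26

£11.26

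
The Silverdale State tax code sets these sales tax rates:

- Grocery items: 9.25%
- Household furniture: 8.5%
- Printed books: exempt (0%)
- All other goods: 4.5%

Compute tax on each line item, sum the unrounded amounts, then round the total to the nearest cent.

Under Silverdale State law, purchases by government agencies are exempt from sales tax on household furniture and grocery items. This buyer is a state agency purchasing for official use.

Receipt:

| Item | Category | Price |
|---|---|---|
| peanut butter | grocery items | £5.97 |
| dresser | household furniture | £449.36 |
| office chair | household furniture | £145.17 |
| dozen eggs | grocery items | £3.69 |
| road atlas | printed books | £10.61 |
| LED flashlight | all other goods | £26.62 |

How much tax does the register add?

Peanut butter £5.97: grocery items, buyer-exempt → 0% → £0.00
Dresser £449.36: household furniture, buyer-exempt → 0% → £0.00
Office chair £145.17: household furniture, buyer-exempt → 0% → £0.00
Dozen eggs £3.69: grocery items, buyer-exempt → 0% → £0.00
Road atlas £10.61: printed books → 0% → £0.00
LED flashlight £26.62: all other goods → 4.5% → £1.1979
Unrounded tax sum = £1.1979 → £1.20

£1.20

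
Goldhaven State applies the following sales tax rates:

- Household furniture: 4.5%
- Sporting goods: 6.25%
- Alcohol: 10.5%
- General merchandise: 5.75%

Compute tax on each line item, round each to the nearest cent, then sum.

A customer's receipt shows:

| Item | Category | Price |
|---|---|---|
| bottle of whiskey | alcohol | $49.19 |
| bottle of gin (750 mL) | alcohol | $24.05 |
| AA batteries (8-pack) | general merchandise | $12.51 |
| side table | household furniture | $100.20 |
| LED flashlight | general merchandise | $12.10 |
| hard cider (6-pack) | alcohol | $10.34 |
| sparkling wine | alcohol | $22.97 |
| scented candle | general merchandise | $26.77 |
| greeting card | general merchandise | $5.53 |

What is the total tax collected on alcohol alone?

Bottle of whiskey $49.19: alcohol → 10.5% → $5.16
Bottle of gin (750 mL) $24.05: alcohol → 10.5% → $2.53
Hard cider (6-pack) $10.34: alcohol → 10.5% → $1.09
Sparkling wine $22.97: alcohol → 10.5% → $2.41
Tax on alcohol = $5.16 + $2.53 + $1.09 + $2.41 = $11.19

$11.19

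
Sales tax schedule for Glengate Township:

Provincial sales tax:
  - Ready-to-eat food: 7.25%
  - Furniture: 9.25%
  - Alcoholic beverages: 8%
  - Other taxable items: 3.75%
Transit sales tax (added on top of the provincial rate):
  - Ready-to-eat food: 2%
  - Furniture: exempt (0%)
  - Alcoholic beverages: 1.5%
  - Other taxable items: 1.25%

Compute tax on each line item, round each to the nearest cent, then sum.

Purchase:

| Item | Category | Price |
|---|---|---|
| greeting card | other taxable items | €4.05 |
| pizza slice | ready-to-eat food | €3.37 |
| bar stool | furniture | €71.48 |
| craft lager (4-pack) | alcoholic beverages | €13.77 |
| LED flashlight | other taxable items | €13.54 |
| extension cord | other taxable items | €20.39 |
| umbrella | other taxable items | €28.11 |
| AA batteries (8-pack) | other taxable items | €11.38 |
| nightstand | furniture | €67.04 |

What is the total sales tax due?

€18.31

Greeting card €4.05: other taxable items → 3.75% + 1.25% transit = 5% → €0.20
Pizza slice €3.37: ready-to-eat food → 7.25% + 2% transit = 9.25% → €0.31
Bar stool €71.48: furniture → 9.25% + 0% transit = 9.25% → €6.61
Craft lager (4-pack) €13.77: alcoholic beverages → 8% + 1.5% transit = 9.5% → €1.31
LED flashlight €13.54: other taxable items → 3.75% + 1.25% transit = 5% → €0.68
Extension cord €20.39: other taxable items → 3.75% + 1.25% transit = 5% → €1.02
Umbrella €28.11: other taxable items → 3.75% + 1.25% transit = 5% → €1.41
AA batteries (8-pack) €11.38: other taxable items → 3.75% + 1.25% transit = 5% → €0.57
Nightstand €67.04: furniture → 9.25% + 0% transit = 9.25% → €6.20
Total tax = €0.20 + €0.31 + €6.61 + €1.31 + €0.68 + €1.02 + €1.41 + €0.57 + €6.20 = €18.31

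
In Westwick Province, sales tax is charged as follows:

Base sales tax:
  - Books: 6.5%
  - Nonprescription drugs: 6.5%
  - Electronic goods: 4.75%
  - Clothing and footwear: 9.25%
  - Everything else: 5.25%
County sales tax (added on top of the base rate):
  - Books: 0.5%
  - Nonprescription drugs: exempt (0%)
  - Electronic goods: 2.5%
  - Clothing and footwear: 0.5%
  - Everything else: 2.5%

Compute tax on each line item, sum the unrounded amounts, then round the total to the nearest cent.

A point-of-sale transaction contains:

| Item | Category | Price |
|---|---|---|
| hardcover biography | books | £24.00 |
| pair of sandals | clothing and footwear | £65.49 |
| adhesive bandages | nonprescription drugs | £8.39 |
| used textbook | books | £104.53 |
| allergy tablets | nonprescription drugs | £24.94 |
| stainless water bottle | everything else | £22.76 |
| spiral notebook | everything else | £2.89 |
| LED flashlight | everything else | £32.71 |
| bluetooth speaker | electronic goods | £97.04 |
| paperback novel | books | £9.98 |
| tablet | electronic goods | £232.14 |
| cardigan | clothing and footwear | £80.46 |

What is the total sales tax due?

Hardcover biography £24.00: books → 6.5% + 0.5% county = 7% → £1.68
Pair of sandals £65.49: clothing and footwear → 9.25% + 0.5% county = 9.75% → £6.385275
Adhesive bandages £8.39: nonprescription drugs → 6.5% + 0% county = 6.5% → £0.54535
Used textbook £104.53: books → 6.5% + 0.5% county = 7% → £7.3171
Allergy tablets £24.94: nonprescription drugs → 6.5% + 0% county = 6.5% → £1.6211
Stainless water bottle £22.76: everything else → 5.25% + 2.5% county = 7.75% → £1.7639
Spiral notebook £2.89: everything else → 5.25% + 2.5% county = 7.75% → £0.223975
LED flashlight £32.71: everything else → 5.25% + 2.5% county = 7.75% → £2.535025
Bluetooth speaker £97.04: electronic goods → 4.75% + 2.5% county = 7.25% → £7.0354
Paperback novel £9.98: books → 6.5% + 0.5% county = 7% → £0.6986
Tablet £232.14: electronic goods → 4.75% + 2.5% county = 7.25% → £16.83015
Cardigan £80.46: clothing and footwear → 9.25% + 0.5% county = 9.75% → £7.84485
Unrounded tax sum = £54.480725 → £54.48

£54.48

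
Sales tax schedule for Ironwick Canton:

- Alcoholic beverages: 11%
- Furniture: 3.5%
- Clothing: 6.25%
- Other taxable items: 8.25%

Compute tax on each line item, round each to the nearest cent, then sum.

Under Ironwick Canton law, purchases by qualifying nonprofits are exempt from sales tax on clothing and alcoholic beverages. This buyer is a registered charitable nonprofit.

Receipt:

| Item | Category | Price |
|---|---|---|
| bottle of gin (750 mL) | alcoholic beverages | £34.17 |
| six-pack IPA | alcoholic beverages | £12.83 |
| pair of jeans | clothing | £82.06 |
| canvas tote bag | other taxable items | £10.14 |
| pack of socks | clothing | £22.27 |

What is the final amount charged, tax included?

Bottle of gin (750 mL) £34.17: alcoholic beverages, buyer-exempt → 0% → £0.00
Six-pack IPA £12.83: alcoholic beverages, buyer-exempt → 0% → £0.00
Pair of jeans £82.06: clothing, buyer-exempt → 0% → £0.00
Canvas tote bag £10.14: other taxable items → 8.25% → £0.84
Pack of socks £22.27: clothing, buyer-exempt → 0% → £0.00
Subtotal = £161.47; tax = £0.84; total due = £162.31

£162.31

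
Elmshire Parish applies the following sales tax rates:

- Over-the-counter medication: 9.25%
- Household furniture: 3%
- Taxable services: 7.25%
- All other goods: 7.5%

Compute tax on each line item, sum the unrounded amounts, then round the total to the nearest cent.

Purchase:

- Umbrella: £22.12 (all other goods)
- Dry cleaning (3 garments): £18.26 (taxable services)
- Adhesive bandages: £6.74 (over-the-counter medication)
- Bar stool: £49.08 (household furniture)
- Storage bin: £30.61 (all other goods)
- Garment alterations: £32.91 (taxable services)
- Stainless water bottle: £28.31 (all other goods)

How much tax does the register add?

£11.88

Umbrella £22.12: all other goods → 7.5% → £1.659
Dry cleaning (3 garments) £18.26: taxable services → 7.25% → £1.32385
Adhesive bandages £6.74: over-the-counter medication → 9.25% → £0.62345
Bar stool £49.08: household furniture → 3% → £1.4724
Storage bin £30.61: all other goods → 7.5% → £2.29575
Garment alterations £32.91: taxable services → 7.25% → £2.385975
Stainless water bottle £28.31: all other goods → 7.5% → £2.12325
Unrounded tax sum = £11.883675 → £11.88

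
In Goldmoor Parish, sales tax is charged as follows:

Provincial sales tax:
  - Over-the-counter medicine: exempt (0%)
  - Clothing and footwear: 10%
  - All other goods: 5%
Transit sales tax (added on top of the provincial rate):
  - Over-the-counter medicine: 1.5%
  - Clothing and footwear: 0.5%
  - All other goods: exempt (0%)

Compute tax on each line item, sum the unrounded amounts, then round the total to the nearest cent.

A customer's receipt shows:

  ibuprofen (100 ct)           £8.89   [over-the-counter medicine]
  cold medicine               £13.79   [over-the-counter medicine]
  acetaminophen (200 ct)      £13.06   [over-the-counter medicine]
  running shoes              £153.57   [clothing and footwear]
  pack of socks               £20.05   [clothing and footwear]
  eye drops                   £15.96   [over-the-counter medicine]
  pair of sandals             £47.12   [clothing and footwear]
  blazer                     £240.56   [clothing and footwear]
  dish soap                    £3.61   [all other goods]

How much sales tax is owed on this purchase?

Ibuprofen (100 ct) £8.89: over-the-counter medicine → 0% + 1.5% transit = 1.5% → £0.13335
Cold medicine £13.79: over-the-counter medicine → 0% + 1.5% transit = 1.5% → £0.20685
Acetaminophen (200 ct) £13.06: over-the-counter medicine → 0% + 1.5% transit = 1.5% → £0.1959
Running shoes £153.57: clothing and footwear → 10% + 0.5% transit = 10.5% → £16.12485
Pack of socks £20.05: clothing and footwear → 10% + 0.5% transit = 10.5% → £2.10525
Eye drops £15.96: over-the-counter medicine → 0% + 1.5% transit = 1.5% → £0.2394
Pair of sandals £47.12: clothing and footwear → 10% + 0.5% transit = 10.5% → £4.9476
Blazer £240.56: clothing and footwear → 10% + 0.5% transit = 10.5% → £25.2588
Dish soap £3.61: all other goods → 5% + 0% transit = 5% → £0.1805
Unrounded tax sum = £49.3925 → £49.39

£49.39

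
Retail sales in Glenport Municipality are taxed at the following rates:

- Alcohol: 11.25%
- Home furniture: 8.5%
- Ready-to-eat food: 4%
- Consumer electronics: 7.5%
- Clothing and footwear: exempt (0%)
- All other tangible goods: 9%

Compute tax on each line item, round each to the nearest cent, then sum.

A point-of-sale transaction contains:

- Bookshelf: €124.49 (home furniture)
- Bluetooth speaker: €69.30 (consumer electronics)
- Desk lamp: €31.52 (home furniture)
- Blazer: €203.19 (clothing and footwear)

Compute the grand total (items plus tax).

Bookshelf €124.49: home furniture → 8.5% → €10.58
Bluetooth speaker €69.30: consumer electronics → 7.5% → €5.20
Desk lamp €31.52: home furniture → 8.5% → €2.68
Blazer €203.19: clothing and footwear → 0% → €0.00
Subtotal = €428.50; tax = €18.46; total due = €446.96

€446.96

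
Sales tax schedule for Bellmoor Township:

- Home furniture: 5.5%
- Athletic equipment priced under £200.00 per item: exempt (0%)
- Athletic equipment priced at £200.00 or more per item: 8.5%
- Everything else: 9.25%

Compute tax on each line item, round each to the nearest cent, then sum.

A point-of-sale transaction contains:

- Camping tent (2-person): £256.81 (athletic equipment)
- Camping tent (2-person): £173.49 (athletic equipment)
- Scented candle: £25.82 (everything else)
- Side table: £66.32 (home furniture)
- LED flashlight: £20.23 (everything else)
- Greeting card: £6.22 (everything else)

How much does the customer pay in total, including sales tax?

Camping tent (2-person) £256.81: athletic equipment, £200.00 or more → 8.5% → £21.83
Camping tent (2-person) £173.49: athletic equipment, under £200.00 → 0% → £0.00
Scented candle £25.82: everything else → 9.25% → £2.39
Side table £66.32: home furniture → 5.5% → £3.65
LED flashlight £20.23: everything else → 9.25% → £1.87
Greeting card £6.22: everything else → 9.25% → £0.58
Subtotal = £548.89; tax = £30.32; total due = £579.21

£579.21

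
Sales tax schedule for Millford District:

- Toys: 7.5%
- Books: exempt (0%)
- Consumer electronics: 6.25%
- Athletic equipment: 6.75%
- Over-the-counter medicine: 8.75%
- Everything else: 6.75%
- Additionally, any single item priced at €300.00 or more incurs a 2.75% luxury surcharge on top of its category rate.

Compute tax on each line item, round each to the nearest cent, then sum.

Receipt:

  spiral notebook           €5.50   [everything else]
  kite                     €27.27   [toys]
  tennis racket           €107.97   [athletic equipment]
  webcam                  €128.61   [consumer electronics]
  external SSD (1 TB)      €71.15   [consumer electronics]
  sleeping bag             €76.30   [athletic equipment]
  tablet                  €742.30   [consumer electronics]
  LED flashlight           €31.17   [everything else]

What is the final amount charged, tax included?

Spiral notebook €5.50: everything else → 6.75% → €0.37
Kite €27.27: toys → 7.5% → €2.05
Tennis racket €107.97: athletic equipment → 6.75% → €7.29
Webcam €128.61: consumer electronics → 6.25% → €8.04
External SSD (1 TB) €71.15: consumer electronics → 6.25% → €4.45
Sleeping bag €76.30: athletic equipment → 6.75% → €5.15
Tablet €742.30: consumer electronics → 6.25% + 2.75% surcharge = 9% → €66.81
LED flashlight €31.17: everything else → 6.75% → €2.10
Subtotal = €1190.27; tax = €96.26; total due = €1286.53

€1286.53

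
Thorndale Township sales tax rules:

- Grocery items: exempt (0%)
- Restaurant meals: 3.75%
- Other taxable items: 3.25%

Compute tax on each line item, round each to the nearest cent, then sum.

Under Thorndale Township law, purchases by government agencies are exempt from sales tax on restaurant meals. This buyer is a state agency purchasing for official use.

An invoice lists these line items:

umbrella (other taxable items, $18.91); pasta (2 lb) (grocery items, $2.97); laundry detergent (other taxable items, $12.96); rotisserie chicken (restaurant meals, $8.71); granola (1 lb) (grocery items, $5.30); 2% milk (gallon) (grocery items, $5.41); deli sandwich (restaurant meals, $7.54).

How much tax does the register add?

$1.03

Umbrella $18.91: other taxable items → 3.25% → $0.61
Pasta (2 lb) $2.97: grocery items → 0% → $0.00
Laundry detergent $12.96: other taxable items → 3.25% → $0.42
Rotisserie chicken $8.71: restaurant meals, buyer-exempt → 0% → $0.00
Granola (1 lb) $5.30: grocery items → 0% → $0.00
2% milk (gallon) $5.41: grocery items → 0% → $0.00
Deli sandwich $7.54: restaurant meals, buyer-exempt → 0% → $0.00
Total tax = $0.61 + $0.42 = $1.03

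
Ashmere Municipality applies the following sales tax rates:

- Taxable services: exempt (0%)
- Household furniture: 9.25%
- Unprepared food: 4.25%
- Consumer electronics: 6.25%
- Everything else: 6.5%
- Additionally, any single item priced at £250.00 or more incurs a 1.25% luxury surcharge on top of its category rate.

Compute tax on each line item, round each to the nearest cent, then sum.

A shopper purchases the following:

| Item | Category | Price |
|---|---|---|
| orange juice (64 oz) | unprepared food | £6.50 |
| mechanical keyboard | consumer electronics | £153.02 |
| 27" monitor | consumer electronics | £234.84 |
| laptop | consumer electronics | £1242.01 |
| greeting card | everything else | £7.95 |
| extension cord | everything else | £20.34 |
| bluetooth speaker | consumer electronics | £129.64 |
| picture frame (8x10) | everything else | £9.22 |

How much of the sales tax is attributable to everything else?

Greeting card £7.95: everything else → 6.5% → £0.52
Extension cord £20.34: everything else → 6.5% → £1.32
Picture frame (8x10) £9.22: everything else → 6.5% → £0.60
Tax on everything else = £0.52 + £1.32 + £0.60 = £2.44

£2.44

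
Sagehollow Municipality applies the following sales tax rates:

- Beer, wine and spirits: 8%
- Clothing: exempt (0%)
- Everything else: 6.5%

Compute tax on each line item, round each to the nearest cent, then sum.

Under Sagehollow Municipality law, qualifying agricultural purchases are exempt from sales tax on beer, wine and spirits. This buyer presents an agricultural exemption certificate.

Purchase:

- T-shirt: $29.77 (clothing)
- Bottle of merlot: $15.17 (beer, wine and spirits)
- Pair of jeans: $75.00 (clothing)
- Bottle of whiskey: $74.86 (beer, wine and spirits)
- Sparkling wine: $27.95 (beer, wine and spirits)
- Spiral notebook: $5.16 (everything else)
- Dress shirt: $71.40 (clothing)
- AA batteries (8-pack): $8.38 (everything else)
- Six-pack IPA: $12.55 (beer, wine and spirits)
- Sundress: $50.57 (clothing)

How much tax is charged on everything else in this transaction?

$0.88

Spiral notebook $5.16: everything else → 6.5% → $0.34
AA batteries (8-pack) $8.38: everything else → 6.5% → $0.54
Tax on everything else = $0.34 + $0.54 = $0.88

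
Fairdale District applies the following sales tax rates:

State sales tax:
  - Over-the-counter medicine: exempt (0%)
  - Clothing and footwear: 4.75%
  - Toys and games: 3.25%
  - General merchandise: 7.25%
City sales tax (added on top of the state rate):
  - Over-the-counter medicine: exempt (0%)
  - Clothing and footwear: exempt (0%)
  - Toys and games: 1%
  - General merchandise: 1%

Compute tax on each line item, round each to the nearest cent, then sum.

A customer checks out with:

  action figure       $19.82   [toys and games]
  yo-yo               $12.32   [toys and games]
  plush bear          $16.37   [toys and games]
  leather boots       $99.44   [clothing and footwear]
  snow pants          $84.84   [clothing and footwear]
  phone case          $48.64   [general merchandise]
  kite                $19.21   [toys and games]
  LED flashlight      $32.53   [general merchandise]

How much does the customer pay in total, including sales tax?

$351.49

Action figure $19.82: toys and games → 3.25% + 1% city = 4.25% → $0.84
Yo-yo $12.32: toys and games → 3.25% + 1% city = 4.25% → $0.52
Plush bear $16.37: toys and games → 3.25% + 1% city = 4.25% → $0.70
Leather boots $99.44: clothing and footwear → 4.75% + 0% city = 4.75% → $4.72
Snow pants $84.84: clothing and footwear → 4.75% + 0% city = 4.75% → $4.03
Phone case $48.64: general merchandise → 7.25% + 1% city = 8.25% → $4.01
Kite $19.21: toys and games → 3.25% + 1% city = 4.25% → $0.82
LED flashlight $32.53: general merchandise → 7.25% + 1% city = 8.25% → $2.68
Subtotal = $333.17; tax = $18.32; total due = $351.49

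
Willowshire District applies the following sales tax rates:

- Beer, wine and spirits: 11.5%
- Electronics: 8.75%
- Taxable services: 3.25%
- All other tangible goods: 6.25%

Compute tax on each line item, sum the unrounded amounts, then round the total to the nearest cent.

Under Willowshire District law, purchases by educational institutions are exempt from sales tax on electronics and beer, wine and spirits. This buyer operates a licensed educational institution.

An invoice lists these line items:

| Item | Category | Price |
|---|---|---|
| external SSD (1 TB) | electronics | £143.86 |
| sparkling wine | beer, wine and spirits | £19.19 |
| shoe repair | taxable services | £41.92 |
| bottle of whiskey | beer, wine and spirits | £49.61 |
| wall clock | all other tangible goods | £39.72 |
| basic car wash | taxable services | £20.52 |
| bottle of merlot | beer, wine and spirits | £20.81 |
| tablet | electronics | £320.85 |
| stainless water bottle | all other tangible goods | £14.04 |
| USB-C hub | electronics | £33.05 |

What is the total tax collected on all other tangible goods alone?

Wall clock £39.72: all other tangible goods → 6.25% → £2.4825
Stainless water bottle £14.04: all other tangible goods → 6.25% → £0.8775
Tax on all other tangible goods: unrounded sum = £3.36 → £3.36

£3.36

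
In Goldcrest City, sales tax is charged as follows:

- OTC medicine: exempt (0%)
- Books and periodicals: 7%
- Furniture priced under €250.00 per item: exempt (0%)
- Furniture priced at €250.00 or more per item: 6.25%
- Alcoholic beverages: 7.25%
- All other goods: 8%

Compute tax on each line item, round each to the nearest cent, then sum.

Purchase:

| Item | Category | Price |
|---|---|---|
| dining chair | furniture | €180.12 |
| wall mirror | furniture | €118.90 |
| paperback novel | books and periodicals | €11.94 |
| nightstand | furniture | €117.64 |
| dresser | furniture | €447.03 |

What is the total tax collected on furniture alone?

Dining chair €180.12: furniture, under €250.00 → 0% → €0.00
Wall mirror €118.90: furniture, under €250.00 → 0% → €0.00
Nightstand €117.64: furniture, under €250.00 → 0% → €0.00
Dresser €447.03: furniture, €250.00 or more → 6.25% → €27.94
Tax on furniture = €0.00 + €0.00 + €0.00 + €27.94 = €27.94

€27.94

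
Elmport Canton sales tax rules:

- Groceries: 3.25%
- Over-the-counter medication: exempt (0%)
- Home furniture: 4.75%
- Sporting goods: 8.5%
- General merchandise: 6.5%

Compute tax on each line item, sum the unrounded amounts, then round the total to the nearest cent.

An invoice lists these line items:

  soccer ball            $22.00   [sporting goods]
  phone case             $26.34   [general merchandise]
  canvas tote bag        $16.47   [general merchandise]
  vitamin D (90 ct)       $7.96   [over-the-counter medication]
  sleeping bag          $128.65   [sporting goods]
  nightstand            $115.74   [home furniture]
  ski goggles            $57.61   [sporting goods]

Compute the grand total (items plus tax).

Soccer ball $22.00: sporting goods → 8.5% → $1.87
Phone case $26.34: general merchandise → 6.5% → $1.7121
Canvas tote bag $16.47: general merchandise → 6.5% → $1.07055
Vitamin D (90 ct) $7.96: over-the-counter medication → 0% → $0.00
Sleeping bag $128.65: sporting goods → 8.5% → $10.93525
Nightstand $115.74: home furniture → 4.75% → $5.49765
Ski goggles $57.61: sporting goods → 8.5% → $4.89685
Subtotal = $374.77; unrounded tax = $25.9824 → $25.98; total due = $400.75

$400.75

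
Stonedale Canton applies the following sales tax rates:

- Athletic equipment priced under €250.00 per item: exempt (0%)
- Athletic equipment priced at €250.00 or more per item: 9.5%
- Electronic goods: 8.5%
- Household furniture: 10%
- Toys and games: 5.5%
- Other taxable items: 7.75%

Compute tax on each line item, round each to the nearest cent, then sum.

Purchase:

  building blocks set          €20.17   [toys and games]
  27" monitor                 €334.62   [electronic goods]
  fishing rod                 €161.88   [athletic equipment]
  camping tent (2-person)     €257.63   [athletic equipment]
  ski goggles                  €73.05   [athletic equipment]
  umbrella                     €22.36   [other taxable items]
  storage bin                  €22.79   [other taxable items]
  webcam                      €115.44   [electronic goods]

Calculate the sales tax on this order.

€67.33

Building blocks set €20.17: toys and games → 5.5% → €1.11
27" monitor €334.62: electronic goods → 8.5% → €28.44
Fishing rod €161.88: athletic equipment, under €250.00 → 0% → €0.00
Camping tent (2-person) €257.63: athletic equipment, €250.00 or more → 9.5% → €24.47
Ski goggles €73.05: athletic equipment, under €250.00 → 0% → €0.00
Umbrella €22.36: other taxable items → 7.75% → €1.73
Storage bin €22.79: other taxable items → 7.75% → €1.77
Webcam €115.44: electronic goods → 8.5% → €9.81
Total tax = €1.11 + €28.44 + €24.47 + €1.73 + €1.77 + €9.81 = €67.33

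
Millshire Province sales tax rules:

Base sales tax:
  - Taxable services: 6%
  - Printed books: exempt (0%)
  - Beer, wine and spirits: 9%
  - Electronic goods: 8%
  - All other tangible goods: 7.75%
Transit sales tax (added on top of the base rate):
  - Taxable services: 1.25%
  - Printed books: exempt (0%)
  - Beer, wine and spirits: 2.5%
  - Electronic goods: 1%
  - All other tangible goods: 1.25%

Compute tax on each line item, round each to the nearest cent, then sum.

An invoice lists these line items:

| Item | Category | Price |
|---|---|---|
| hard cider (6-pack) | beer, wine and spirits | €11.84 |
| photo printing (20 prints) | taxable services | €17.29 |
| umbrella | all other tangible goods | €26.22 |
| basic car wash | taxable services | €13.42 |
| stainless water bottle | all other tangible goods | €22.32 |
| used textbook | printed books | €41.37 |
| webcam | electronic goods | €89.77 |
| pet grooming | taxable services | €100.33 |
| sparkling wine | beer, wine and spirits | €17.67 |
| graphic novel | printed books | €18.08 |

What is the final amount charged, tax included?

€383.64

Hard cider (6-pack) €11.84: beer, wine and spirits → 9% + 2.5% transit = 11.5% → €1.36
Photo printing (20 prints) €17.29: taxable services → 6% + 1.25% transit = 7.25% → €1.25
Umbrella €26.22: all other tangible goods → 7.75% + 1.25% transit = 9% → €2.36
Basic car wash €13.42: taxable services → 6% + 1.25% transit = 7.25% → €0.97
Stainless water bottle €22.32: all other tangible goods → 7.75% + 1.25% transit = 9% → €2.01
Used textbook €41.37: printed books → 0% + 0% transit = 0% → €0.00
Webcam €89.77: electronic goods → 8% + 1% transit = 9% → €8.08
Pet grooming €100.33: taxable services → 6% + 1.25% transit = 7.25% → €7.27
Sparkling wine €17.67: beer, wine and spirits → 9% + 2.5% transit = 11.5% → €2.03
Graphic novel €18.08: printed books → 0% + 0% transit = 0% → €0.00
Subtotal = €358.31; tax = €25.33; total due = €383.64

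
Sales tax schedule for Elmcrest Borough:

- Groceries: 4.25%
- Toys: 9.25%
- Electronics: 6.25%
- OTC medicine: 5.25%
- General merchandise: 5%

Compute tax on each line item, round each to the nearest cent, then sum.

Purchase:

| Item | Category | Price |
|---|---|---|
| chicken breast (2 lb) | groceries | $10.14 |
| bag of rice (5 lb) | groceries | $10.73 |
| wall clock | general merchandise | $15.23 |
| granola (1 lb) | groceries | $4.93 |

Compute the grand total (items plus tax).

$42.89

Chicken breast (2 lb) $10.14: groceries → 4.25% → $0.43
Bag of rice (5 lb) $10.73: groceries → 4.25% → $0.46
Wall clock $15.23: general merchandise → 5% → $0.76
Granola (1 lb) $4.93: groceries → 4.25% → $0.21
Subtotal = $41.03; tax = $1.86; total due = $42.89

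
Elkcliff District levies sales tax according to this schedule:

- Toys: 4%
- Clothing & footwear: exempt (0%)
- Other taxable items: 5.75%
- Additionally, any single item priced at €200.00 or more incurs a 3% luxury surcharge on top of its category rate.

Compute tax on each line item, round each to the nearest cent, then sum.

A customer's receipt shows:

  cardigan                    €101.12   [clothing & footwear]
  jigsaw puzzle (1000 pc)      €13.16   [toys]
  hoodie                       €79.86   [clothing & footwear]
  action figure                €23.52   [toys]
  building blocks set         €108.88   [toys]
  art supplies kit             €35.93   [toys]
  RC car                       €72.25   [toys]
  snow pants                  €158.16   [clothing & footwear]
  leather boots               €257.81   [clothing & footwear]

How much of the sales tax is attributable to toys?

€10.16

Jigsaw puzzle (1000 pc) €13.16: toys → 4% → €0.53
Action figure €23.52: toys → 4% → €0.94
Building blocks set €108.88: toys → 4% → €4.36
Art supplies kit €35.93: toys → 4% → €1.44
RC car €72.25: toys → 4% → €2.89
Tax on toys = €0.53 + €0.94 + €4.36 + €1.44 + €2.89 = €10.16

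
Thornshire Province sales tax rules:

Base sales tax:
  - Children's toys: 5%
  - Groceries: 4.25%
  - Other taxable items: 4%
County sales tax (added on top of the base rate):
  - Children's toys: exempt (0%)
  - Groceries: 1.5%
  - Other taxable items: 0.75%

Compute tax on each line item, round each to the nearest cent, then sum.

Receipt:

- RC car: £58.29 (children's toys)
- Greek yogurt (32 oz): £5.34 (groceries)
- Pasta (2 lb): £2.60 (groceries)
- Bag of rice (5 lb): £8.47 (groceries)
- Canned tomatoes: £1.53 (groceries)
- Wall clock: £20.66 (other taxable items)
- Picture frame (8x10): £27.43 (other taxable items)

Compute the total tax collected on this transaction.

RC car £58.29: children's toys → 5% + 0% county = 5% → £2.91
Greek yogurt (32 oz) £5.34: groceries → 4.25% + 1.5% county = 5.75% → £0.31
Pasta (2 lb) £2.60: groceries → 4.25% + 1.5% county = 5.75% → £0.15
Bag of rice (5 lb) £8.47: groceries → 4.25% + 1.5% county = 5.75% → £0.49
Canned tomatoes £1.53: groceries → 4.25% + 1.5% county = 5.75% → £0.09
Wall clock £20.66: other taxable items → 4% + 0.75% county = 4.75% → £0.98
Picture frame (8x10) £27.43: other taxable items → 4% + 0.75% county = 4.75% → £1.30
Total tax = £2.91 + £0.31 + £0.15 + £0.49 + £0.09 + £0.98 + £1.30 = £6.23

£6.23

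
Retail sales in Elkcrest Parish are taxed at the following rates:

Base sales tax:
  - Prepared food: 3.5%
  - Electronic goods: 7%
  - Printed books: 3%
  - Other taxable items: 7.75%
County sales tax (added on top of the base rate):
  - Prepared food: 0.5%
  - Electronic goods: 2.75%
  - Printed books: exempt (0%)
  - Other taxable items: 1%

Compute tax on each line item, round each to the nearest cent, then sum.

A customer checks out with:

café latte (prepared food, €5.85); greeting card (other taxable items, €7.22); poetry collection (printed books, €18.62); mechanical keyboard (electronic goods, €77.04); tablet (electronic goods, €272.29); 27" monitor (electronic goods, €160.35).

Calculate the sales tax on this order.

Café latte €5.85: prepared food → 3.5% + 0.5% county = 4% → €0.23
Greeting card €7.22: other taxable items → 7.75% + 1% county = 8.75% → €0.63
Poetry collection €18.62: printed books → 3% + 0% county = 3% → €0.56
Mechanical keyboard €77.04: electronic goods → 7% + 2.75% county = 9.75% → €7.51
Tablet €272.29: electronic goods → 7% + 2.75% county = 9.75% → €26.55
27" monitor €160.35: electronic goods → 7% + 2.75% county = 9.75% → €15.63
Total tax = €0.23 + €0.63 + €0.56 + €7.51 + €26.55 + €15.63 = €51.11

€51.11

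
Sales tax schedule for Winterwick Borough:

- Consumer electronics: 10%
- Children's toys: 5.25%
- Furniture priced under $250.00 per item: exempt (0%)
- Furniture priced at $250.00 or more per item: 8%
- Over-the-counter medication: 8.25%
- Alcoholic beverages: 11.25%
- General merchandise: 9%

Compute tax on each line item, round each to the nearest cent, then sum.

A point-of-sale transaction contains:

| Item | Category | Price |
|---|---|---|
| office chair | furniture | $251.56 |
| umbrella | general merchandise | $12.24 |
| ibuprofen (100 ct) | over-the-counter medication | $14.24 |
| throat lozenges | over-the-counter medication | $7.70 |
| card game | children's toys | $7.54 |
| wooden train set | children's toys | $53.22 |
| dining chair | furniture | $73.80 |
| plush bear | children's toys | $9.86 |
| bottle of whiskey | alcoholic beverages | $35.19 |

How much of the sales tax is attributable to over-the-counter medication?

Ibuprofen (100 ct) $14.24: over-the-counter medication → 8.25% → $1.17
Throat lozenges $7.70: over-the-counter medication → 8.25% → $0.64
Tax on over-the-counter medication = $1.17 + $0.64 = $1.81

$1.81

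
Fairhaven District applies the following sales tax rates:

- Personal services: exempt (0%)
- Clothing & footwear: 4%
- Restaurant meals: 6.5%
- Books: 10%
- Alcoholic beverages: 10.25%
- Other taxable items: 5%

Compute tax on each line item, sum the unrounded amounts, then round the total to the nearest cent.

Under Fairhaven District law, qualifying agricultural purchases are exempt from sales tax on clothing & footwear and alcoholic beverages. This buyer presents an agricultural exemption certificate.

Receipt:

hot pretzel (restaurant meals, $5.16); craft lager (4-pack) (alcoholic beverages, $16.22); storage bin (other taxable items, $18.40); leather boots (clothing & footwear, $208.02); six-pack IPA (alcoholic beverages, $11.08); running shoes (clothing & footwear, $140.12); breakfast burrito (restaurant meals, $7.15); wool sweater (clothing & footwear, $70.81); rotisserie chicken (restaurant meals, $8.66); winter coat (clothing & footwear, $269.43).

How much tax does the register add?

Hot pretzel $5.16: restaurant meals → 6.5% → $0.3354
Craft lager (4-pack) $16.22: alcoholic beverages, buyer-exempt → 0% → $0.00
Storage bin $18.40: other taxable items → 5% → $0.92
Leather boots $208.02: clothing & footwear, buyer-exempt → 0% → $0.00
Six-pack IPA $11.08: alcoholic beverages, buyer-exempt → 0% → $0.00
Running shoes $140.12: clothing & footwear, buyer-exempt → 0% → $0.00
Breakfast burrito $7.15: restaurant meals → 6.5% → $0.46475
Wool sweater $70.81: clothing & footwear, buyer-exempt → 0% → $0.00
Rotisserie chicken $8.66: restaurant meals → 6.5% → $0.5629
Winter coat $269.43: clothing & footwear, buyer-exempt → 0% → $0.00
Unrounded tax sum = $2.28305 → $2.28

$2.28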